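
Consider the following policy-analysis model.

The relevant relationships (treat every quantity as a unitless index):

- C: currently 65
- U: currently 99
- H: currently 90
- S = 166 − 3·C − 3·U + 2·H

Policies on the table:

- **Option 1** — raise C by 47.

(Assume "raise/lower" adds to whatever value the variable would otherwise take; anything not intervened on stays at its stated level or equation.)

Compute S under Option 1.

-287

Option 1 (C + 47):
  C = 65 + 47 = 112
  U = 99
  H = 90
  S = 166 − 3·112 − 3·99 + 2·90 = -287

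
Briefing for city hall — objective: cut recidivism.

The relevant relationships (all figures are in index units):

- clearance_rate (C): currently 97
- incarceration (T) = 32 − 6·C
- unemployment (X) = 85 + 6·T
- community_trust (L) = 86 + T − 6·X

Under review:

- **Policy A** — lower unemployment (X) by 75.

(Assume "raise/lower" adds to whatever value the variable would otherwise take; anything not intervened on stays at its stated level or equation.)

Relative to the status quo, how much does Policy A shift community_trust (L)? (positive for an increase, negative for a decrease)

450

Baseline:
  C = 97
  T = 32 − 6·97 = -550
  X = 85 + 6·(-550) = -3215
  L = 86 + (-550) − 6·(-3215) = 18826
Policy A (X − 75):
  C = 97
  T = 32 − 6·97 = -550
  X = 85 + 6·(-550) (−75 from intervention) = -3290
  L = 86 + (-550) − 6·(-3290) = 19276
Change in L: 19276 − 18826 = 450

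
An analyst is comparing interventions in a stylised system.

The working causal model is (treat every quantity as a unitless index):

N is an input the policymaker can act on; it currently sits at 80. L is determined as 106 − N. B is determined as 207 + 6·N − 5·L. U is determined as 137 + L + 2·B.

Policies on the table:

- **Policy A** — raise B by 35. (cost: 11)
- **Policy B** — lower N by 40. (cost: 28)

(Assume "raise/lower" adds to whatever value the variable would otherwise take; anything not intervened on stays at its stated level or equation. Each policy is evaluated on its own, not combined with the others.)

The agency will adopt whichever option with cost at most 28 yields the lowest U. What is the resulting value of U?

437

Policy A (B + 35):
  N = 80
  L = 106 − 80 = 26
  B = 207 + 6·80 − 5·26 (+35 from intervention) = 592
  U = 137 + 26 + 2·592 = 1347
Policy B (N − 40):
  N = 80 − 40 = 40
  L = 106 − 40 = 66
  B = 207 + 6·40 − 5·66 = 117
  U = 137 + 66 + 2·117 = 437
Comparing — Policy A: U=1347, Policy B: U=437. Lowest is 437 (Policy B).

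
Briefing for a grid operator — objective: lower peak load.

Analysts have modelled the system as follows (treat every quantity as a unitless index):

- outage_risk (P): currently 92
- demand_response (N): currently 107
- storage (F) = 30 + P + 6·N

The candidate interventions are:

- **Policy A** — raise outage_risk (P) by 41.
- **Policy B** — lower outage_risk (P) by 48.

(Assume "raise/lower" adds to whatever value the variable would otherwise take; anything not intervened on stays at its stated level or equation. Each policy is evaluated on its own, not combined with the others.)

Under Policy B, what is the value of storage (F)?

716

Policy B (P − 48):
  P = 92 − 48 = 44
  N = 107
  F = 30 + 44 + 6·107 = 716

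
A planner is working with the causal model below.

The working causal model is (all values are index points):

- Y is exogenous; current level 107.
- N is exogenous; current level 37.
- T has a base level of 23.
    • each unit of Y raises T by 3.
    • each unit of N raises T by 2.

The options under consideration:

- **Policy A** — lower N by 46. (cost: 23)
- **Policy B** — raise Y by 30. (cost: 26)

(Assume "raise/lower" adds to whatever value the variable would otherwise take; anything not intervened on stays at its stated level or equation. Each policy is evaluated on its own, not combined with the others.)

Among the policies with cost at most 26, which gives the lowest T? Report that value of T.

326

Policy A (N − 46):
  Y = 107
  N = 37 − 46 = -9
  T = 23 + 3·107 + 2·(-9) = 326
Policy B (Y + 30):
  Y = 107 + 30 = 137
  N = 37
  T = 23 + 3·137 + 2·37 = 508
Comparing — Policy A: T=326, Policy B: T=508. Lowest is 326 (Policy A).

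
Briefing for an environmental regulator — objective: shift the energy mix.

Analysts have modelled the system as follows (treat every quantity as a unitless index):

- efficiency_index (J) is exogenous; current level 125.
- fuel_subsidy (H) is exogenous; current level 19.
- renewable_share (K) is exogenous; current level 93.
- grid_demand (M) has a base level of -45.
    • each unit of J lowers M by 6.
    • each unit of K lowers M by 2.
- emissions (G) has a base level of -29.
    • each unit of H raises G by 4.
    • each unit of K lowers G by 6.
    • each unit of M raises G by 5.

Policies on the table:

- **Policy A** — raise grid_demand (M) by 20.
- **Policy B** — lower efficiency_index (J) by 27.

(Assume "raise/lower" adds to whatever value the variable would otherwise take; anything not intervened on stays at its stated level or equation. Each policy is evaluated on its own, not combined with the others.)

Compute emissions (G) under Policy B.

Policy B (J − 27):
  J = 125 − 27 = 98
  H = 19
  K = 93
  M = -45 − 6·98 − 2·93 = -819
  G = -29 + 4·19 − 6·93 + 5·(-819) = -4606

-4606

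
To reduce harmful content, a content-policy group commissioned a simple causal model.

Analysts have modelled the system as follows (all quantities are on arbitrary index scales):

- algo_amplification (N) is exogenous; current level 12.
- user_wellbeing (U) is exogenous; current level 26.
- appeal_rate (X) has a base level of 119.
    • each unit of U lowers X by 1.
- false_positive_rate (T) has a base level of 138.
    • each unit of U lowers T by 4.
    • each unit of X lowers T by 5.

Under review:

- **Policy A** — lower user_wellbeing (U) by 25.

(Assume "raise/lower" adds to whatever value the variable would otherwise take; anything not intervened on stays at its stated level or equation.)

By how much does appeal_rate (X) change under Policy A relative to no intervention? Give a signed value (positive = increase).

Baseline:
  U = 26
  X = 119 − 26 = 93
Policy A (U − 25):
  U = 26 − 25 = 1
  X = 119 − 1 = 118
Change in X: 118 − 93 = 25

25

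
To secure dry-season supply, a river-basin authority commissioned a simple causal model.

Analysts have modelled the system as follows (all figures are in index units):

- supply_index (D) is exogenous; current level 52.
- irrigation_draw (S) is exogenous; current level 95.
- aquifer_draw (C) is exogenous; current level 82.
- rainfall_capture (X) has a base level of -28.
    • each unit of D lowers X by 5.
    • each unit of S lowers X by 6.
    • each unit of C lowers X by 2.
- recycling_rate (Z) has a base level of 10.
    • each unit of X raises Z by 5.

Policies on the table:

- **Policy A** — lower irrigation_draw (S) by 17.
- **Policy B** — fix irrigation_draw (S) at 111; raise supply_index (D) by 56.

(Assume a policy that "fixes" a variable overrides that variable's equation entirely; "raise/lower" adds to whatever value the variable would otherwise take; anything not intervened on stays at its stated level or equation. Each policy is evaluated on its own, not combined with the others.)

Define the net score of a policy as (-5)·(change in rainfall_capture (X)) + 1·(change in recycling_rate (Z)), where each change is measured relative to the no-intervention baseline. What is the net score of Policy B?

0

Baseline:
  D = 52
  S = 95
  C = 82
  X = -28 − 5·52 − 6·95 − 2·82 = -1022
  Z = 10 + 5·(-1022) = -5100
Policy B (S := 111, D + 56):
  D = 52 + 56 = 108
  S = 111
  C = 82
  X = -28 − 5·108 − 6·111 − 2·82 = -1398
  Z = 10 + 5·(-1398) = -6980
ΔX = -1398 − (-1022) = -376; ΔZ = -6980 − (-5100) = -1880
Score = (-5)·(-376) + 1·(-1880) = 0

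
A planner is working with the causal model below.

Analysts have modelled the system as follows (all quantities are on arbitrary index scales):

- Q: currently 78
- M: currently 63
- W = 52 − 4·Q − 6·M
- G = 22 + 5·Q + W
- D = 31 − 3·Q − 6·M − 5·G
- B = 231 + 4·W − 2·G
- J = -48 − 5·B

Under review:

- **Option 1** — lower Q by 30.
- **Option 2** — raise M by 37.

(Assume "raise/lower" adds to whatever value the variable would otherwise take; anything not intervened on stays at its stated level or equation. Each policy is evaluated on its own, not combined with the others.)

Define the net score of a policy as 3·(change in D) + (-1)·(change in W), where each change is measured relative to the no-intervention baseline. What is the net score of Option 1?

600

Baseline:
  Q = 78
  M = 63
  W = 52 − 4·78 − 6·63 = -638
  G = 22 + 5·78 + (-638) = -226
  D = 31 − 3·78 − 6·63 − 5·(-226) = 549
Option 1 (Q − 30):
  Q = 78 − 30 = 48
  M = 63
  W = 52 − 4·48 − 6·63 = -518
  G = 22 + 5·48 + (-518) = -256
  D = 31 − 3·48 − 6·63 − 5·(-256) = 789
ΔD = 789 − 549 = 240; ΔW = -518 − (-638) = 120
Score = 3·240 + (-1)·120 = 600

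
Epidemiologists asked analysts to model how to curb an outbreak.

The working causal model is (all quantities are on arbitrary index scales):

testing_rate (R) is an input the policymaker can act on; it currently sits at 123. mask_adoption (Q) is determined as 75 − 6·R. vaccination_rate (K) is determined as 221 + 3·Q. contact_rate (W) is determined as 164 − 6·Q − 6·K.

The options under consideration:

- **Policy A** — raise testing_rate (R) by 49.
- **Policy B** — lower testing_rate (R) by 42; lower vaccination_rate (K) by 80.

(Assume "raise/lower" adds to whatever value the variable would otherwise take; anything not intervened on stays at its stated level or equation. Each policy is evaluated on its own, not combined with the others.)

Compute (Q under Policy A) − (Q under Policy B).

Policy A (R + 49):
  R = 123 + 49 = 172
  Q = 75 − 6·172 = -957
Policy B (R − 42, K − 80):
  R = 123 − 42 = 81
  Q = 75 − 6·81 = -411
Q: -957 − (-411) = -546

-546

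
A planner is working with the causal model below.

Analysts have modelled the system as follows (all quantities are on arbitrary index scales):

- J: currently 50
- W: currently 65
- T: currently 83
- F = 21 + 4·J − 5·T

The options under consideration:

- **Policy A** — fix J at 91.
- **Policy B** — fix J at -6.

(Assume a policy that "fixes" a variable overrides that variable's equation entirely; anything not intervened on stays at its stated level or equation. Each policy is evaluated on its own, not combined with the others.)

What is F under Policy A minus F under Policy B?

388

Policy A (J := 91):
  J = 91
  T = 83
  F = 21 + 4·91 − 5·83 = -30
Policy B (J := -6):
  J = -6
  T = 83
  F = 21 + 4·(-6) − 5·83 = -418
F: -30 − (-418) = 388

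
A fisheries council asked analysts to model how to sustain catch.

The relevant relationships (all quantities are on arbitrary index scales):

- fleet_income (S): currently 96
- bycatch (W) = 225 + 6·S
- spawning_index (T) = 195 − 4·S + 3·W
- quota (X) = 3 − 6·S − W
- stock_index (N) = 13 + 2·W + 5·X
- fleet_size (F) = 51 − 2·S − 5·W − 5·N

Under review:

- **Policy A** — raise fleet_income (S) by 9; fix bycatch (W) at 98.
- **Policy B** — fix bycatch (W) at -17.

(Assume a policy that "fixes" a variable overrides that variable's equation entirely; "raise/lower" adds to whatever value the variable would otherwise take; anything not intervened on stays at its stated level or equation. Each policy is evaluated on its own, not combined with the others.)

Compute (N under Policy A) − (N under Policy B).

-615

Policy A (S + 9, W := 98):
  S = 96 + 9 = 105
  W = 98
  X = 3 − 6·105 − 98 = -725
  N = 13 + 2·98 + 5·(-725) = -3416
Policy B (W := -17):
  S = 96
  W = -17
  X = 3 − 6·96 − (-17) = -556
  N = 13 + 2·(-17) + 5·(-556) = -2801
N: -3416 − (-2801) = -615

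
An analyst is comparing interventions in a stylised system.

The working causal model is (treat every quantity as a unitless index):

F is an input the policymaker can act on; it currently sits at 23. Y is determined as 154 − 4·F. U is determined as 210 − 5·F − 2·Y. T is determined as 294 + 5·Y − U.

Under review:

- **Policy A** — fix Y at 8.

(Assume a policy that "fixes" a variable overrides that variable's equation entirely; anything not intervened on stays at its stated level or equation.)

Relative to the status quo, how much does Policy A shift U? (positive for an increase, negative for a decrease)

Baseline:
  F = 23
  Y = 154 − 4·23 = 62
  U = 210 − 5·23 − 2·62 = -29
Policy A (Y := 8):
  F = 23
  Y = 8
  U = 210 − 5·23 − 2·8 = 79
Change in U: 79 − (-29) = 108

108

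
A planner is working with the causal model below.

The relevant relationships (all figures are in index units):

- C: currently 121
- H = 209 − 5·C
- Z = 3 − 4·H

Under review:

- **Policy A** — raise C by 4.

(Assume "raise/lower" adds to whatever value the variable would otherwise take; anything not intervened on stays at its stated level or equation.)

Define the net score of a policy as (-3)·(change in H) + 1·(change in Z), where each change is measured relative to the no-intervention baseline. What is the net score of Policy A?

Baseline:
  C = 121
  H = 209 − 5·121 = -396
  Z = 3 − 4·(-396) = 1587
Policy A (C + 4):
  C = 121 + 4 = 125
  H = 209 − 5·125 = -416
  Z = 3 − 4·(-416) = 1667
ΔH = -416 − (-396) = -20; ΔZ = 1667 − 1587 = 80
Score = (-3)·(-20) + 1·80 = 140

140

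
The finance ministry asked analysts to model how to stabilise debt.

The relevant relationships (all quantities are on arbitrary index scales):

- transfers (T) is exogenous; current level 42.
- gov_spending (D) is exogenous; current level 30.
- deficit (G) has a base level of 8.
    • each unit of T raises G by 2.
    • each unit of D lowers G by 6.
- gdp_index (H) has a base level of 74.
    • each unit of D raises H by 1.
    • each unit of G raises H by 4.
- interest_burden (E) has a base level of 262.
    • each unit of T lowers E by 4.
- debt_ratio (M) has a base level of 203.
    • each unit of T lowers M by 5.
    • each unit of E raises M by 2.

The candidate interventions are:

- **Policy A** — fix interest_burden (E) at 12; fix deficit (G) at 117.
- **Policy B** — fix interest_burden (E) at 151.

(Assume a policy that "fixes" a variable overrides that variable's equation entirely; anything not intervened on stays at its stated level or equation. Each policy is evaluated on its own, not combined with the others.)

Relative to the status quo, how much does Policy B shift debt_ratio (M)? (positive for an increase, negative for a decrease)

114

Baseline:
  T = 42
  E = 262 − 4·42 = 94
  M = 203 − 5·42 + 2·94 = 181
Policy B (E := 151):
  T = 42
  E = 151
  M = 203 − 5·42 + 2·151 = 295
Change in M: 295 − 181 = 114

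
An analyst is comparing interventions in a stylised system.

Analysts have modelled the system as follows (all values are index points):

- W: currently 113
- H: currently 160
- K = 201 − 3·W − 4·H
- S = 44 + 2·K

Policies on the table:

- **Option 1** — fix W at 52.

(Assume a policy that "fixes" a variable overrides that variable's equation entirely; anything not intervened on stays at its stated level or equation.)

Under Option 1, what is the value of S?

-1146

Option 1 (W := 52):
  W = 52
  H = 160
  K = 201 − 3·52 − 4·160 = -595
  S = 44 + 2·(-595) = -1146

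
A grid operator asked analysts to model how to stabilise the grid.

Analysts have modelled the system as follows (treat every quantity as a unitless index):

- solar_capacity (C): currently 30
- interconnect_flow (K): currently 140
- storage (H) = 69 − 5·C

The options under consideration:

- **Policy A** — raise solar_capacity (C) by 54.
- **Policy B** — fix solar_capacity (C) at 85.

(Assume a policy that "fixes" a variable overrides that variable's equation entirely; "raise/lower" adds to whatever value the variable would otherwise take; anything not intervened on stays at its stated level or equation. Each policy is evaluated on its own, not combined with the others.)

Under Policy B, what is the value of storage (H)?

Policy B (C := 85):
  C = 85
  H = 69 − 5·85 = -356

-356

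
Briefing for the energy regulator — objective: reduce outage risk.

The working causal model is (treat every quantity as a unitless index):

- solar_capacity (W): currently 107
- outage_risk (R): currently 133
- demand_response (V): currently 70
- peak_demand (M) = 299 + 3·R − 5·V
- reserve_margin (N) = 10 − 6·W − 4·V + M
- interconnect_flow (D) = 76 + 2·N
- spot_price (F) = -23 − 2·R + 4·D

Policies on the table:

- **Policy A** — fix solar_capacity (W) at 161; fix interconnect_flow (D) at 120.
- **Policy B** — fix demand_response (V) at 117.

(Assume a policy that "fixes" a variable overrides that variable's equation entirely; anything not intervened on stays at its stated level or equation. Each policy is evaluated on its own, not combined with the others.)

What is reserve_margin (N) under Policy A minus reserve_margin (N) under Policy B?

99

Policy A (W := 161, D := 120):
  W = 161
  R = 133
  V = 70
  M = 299 + 3·133 − 5·70 = 348
  N = 10 − 6·161 − 4·70 + 348 = -888
Policy B (V := 117):
  W = 107
  R = 133
  V = 117
  M = 299 + 3·133 − 5·117 = 113
  N = 10 − 6·107 − 4·117 + 113 = -987
N: -888 − (-987) = 99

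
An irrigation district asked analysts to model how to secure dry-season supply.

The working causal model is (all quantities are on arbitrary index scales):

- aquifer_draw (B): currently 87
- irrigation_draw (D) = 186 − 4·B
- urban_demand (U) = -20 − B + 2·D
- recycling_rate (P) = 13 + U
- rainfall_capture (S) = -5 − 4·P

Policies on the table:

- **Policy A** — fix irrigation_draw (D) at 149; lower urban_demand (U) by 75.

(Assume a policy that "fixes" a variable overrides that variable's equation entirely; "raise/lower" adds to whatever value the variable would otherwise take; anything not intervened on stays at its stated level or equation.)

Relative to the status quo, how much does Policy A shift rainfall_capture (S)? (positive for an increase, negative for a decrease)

Baseline:
  B = 87
  D = 186 − 4·87 = -162
  U = -20 − 87 + 2·(-162) = -431
  P = 13 + (-431) = -418
  S = -5 − 4·(-418) = 1667
Policy A (D := 149, U − 75):
  B = 87
  D = 149
  U = -20 − 87 + 2·149 (−75 from intervention) = 116
  P = 13 + 116 = 129
  S = -5 − 4·129 = -521
Change in S: -521 − 1667 = -2188

-2188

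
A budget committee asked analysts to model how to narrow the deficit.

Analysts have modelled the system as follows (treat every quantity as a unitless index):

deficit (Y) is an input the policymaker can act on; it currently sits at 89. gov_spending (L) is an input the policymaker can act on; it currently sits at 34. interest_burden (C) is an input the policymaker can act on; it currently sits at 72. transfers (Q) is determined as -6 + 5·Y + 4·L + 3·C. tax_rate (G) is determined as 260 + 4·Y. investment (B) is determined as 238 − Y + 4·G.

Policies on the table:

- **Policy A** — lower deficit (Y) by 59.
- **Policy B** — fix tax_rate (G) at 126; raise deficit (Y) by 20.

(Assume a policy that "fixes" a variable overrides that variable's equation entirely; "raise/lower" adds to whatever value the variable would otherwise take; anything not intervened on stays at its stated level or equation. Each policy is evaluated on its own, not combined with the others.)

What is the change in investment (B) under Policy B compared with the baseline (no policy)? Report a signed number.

Baseline:
  Y = 89
  G = 260 + 4·89 = 616
  B = 238 − 89 + 4·616 = 2613
Policy B (G := 126, Y + 20):
  Y = 89 + 20 = 109
  G = 126
  B = 238 − 109 + 4·126 = 633
Change in B: 633 − 2613 = -1980

-1980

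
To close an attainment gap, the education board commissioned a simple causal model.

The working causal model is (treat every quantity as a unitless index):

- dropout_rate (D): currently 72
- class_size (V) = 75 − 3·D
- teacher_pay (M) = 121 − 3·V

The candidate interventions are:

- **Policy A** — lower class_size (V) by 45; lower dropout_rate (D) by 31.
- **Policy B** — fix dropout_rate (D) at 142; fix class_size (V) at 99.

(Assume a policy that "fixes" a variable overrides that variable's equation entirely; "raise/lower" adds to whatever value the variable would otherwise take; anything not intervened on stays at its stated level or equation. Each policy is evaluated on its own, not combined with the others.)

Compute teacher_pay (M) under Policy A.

Policy A (V − 45, D − 31):
  D = 72 − 31 = 41
  V = 75 − 3·41 (−45 from intervention) = -93
  M = 121 − 3·(-93) = 400

400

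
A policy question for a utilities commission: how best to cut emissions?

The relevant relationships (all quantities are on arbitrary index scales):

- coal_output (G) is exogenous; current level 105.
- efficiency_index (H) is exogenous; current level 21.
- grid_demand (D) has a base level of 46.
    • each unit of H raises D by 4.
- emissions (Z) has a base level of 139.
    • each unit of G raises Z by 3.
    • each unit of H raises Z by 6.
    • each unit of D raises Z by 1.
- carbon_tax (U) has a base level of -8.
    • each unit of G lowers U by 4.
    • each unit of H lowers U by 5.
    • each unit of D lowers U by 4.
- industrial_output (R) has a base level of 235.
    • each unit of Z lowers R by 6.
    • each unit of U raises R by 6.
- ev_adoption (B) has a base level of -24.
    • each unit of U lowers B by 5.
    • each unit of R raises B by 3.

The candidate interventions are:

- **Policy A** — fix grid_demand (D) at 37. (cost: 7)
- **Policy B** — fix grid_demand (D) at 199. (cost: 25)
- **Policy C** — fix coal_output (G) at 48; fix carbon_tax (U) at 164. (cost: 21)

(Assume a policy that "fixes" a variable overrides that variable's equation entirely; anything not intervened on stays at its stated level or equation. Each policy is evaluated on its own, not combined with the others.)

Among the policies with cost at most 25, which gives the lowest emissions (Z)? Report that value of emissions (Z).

539

Policy A (D := 37):
  G = 105
  H = 21
  D = 37
  Z = 139 + 3·105 + 6·21 + 37 = 617
Policy B (D := 199):
  G = 105
  H = 21
  D = 199
  Z = 139 + 3·105 + 6·21 + 199 = 779
Policy C (G := 48, U := 164):
  G = 48
  H = 21
  D = 46 + 4·21 = 130
  Z = 139 + 3·48 + 6·21 + 130 = 539
Comparing — Policy A: Z=617, Policy B: Z=779, Policy C: Z=539. Lowest is 539 (Policy C).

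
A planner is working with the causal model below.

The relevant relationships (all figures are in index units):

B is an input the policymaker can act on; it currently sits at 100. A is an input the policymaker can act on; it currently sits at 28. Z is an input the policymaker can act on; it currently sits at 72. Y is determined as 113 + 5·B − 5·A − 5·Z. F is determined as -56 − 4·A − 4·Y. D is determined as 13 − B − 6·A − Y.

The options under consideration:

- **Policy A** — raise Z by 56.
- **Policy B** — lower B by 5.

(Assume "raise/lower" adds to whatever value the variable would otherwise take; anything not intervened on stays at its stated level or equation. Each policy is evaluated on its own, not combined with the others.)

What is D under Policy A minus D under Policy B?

250

Policy A (Z + 56):
  B = 100
  A = 28
  Z = 72 + 56 = 128
  Y = 113 + 5·100 − 5·28 − 5·128 = -167
  D = 13 − 100 − 6·28 − (-167) = -88
Policy B (B − 5):
  B = 100 − 5 = 95
  A = 28
  Z = 72
  Y = 113 + 5·95 − 5·28 − 5·72 = 88
  D = 13 − 95 − 6·28 − 88 = -338
D: -88 − (-338) = 250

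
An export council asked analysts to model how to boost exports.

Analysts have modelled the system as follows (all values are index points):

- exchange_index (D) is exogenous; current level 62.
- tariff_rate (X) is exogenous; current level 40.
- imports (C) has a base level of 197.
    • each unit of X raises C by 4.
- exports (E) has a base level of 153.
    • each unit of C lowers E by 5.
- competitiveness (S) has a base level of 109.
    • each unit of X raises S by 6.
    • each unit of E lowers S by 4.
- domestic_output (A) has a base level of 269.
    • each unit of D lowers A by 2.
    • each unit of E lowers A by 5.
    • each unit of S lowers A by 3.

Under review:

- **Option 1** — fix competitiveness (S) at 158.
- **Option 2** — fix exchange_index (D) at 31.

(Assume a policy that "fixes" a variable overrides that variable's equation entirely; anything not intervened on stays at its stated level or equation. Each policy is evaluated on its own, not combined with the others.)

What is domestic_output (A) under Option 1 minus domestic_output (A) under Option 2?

Option 1 (S := 158):
  D = 62
  X = 40
  C = 197 + 4·40 = 357
  E = 153 − 5·357 = -1632
  S = 158
  A = 269 − 2·62 − 5·(-1632) − 3·158 = 7831
Option 2 (D := 31):
  D = 31
  X = 40
  C = 197 + 4·40 = 357
  E = 153 − 5·357 = -1632
  S = 109 + 6·40 − 4·(-1632) = 6877
  A = 269 − 2·31 − 5·(-1632) − 3·6877 = -12264
A: 7831 − (-12264) = 20095

20095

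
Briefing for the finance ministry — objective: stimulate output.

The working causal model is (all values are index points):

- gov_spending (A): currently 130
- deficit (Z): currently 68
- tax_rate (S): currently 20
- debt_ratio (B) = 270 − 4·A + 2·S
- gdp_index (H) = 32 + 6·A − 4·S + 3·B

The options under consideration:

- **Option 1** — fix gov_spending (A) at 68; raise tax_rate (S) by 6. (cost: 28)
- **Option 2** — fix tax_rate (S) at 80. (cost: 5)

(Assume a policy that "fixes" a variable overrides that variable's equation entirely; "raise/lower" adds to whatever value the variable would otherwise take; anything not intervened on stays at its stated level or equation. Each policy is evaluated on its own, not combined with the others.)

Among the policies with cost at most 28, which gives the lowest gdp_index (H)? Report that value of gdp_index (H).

Option 1 (A := 68, S + 6):
  A = 68
  S = 20 + 6 = 26
  B = 270 − 4·68 + 2·26 = 50
  H = 32 + 6·68 − 4·26 + 3·50 = 486
Option 2 (S := 80):
  A = 130
  S = 80
  B = 270 − 4·130 + 2·80 = -90
  H = 32 + 6·130 − 4·80 + 3·(-90) = 222
Comparing — Option 1: H=486, Option 2: H=222. Lowest is 222 (Option 2).

222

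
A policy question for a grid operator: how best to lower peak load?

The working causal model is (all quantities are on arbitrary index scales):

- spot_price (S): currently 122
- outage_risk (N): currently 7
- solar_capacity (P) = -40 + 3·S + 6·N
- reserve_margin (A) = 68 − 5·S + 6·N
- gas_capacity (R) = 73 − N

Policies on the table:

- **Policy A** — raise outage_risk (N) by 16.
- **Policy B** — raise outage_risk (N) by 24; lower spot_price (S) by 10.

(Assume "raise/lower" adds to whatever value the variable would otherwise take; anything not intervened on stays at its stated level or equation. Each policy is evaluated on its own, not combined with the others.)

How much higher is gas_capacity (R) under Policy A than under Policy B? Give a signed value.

Policy A (N + 16):
  N = 7 + 16 = 23
  R = 73 − 23 = 50
Policy B (N + 24, S − 10):
  N = 7 + 24 = 31
  R = 73 − 31 = 42
R: 50 − 42 = 8

8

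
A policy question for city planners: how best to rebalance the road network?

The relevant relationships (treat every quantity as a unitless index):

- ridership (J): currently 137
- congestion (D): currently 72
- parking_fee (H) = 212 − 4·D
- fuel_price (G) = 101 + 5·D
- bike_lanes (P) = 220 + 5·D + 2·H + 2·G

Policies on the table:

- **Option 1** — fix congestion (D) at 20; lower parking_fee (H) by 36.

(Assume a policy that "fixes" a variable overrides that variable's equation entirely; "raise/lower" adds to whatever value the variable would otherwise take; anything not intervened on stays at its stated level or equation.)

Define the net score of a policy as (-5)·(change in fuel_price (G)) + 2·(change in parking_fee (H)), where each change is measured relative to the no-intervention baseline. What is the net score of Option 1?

1644

Baseline:
  D = 72
  H = 212 − 4·72 = -76
  G = 101 + 5·72 = 461
Option 1 (D := 20, H − 36):
  D = 20
  H = 212 − 4·20 (−36 from intervention) = 96
  G = 101 + 5·20 = 201
ΔG = 201 − 461 = -260; ΔH = 96 − (-76) = 172
Score = (-5)·(-260) + 2·172 = 1644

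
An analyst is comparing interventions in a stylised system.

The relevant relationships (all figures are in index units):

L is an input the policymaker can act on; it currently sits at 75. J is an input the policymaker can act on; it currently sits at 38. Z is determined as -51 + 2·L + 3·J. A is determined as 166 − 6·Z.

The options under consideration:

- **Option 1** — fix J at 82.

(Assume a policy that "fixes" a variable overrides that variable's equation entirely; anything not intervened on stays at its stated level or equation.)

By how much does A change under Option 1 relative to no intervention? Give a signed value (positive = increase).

-792

Baseline:
  L = 75
  J = 38
  Z = -51 + 2·75 + 3·38 = 213
  A = 166 − 6·213 = -1112
Option 1 (J := 82):
  L = 75
  J = 82
  Z = -51 + 2·75 + 3·82 = 345
  A = 166 − 6·345 = -1904
Change in A: -1904 − (-1112) = -792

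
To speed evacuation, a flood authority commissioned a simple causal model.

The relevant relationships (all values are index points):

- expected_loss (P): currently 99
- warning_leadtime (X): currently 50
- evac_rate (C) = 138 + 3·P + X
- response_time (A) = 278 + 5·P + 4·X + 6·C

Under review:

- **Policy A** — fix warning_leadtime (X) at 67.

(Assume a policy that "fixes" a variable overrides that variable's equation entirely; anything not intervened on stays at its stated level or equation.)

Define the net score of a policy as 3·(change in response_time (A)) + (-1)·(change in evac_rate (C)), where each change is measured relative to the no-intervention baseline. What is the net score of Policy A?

493

Baseline:
  P = 99
  X = 50
  C = 138 + 3·99 + 50 = 485
  A = 278 + 5·99 + 4·50 + 6·485 = 3883
Policy A (X := 67):
  P = 99
  X = 67
  C = 138 + 3·99 + 67 = 502
  A = 278 + 5·99 + 4·67 + 6·502 = 4053
ΔA = 4053 − 3883 = 170; ΔC = 502 − 485 = 17
Score = 3·170 + (-1)·17 = 493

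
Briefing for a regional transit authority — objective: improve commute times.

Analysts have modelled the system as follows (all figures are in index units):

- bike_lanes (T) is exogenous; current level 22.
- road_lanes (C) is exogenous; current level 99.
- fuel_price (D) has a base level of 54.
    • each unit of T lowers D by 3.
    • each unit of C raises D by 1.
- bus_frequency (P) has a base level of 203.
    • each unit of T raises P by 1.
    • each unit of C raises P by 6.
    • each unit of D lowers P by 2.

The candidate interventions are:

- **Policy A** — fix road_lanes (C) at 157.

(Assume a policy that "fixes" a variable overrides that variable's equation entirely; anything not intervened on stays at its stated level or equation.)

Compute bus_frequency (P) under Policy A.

877

Policy A (C := 157):
  T = 22
  C = 157
  D = 54 − 3·22 + 157 = 145
  P = 203 + 22 + 6·157 − 2·145 = 877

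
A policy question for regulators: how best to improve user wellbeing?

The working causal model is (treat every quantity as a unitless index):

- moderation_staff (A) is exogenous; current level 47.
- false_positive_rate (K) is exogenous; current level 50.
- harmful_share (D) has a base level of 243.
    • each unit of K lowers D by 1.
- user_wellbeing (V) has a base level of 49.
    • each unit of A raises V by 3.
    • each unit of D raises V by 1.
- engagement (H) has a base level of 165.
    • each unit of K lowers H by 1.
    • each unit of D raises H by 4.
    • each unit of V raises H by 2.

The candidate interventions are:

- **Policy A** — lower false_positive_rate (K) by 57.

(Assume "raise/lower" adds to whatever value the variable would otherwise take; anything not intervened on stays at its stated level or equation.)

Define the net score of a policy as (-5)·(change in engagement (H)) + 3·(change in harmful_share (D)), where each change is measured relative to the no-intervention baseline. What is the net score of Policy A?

-1824

Baseline:
  A = 47
  K = 50
  D = 243 − 50 = 193
  V = 49 + 3·47 + 193 = 383
  H = 165 − 50 + 4·193 + 2·383 = 1653
Policy A (K − 57):
  A = 47
  K = 50 − 57 = -7
  D = 243 − (-7) = 250
  V = 49 + 3·47 + 250 = 440
  H = 165 − (-7) + 4·250 + 2·440 = 2052
ΔH = 2052 − 1653 = 399; ΔD = 250 − 193 = 57
Score = (-5)·399 + 3·57 = -1824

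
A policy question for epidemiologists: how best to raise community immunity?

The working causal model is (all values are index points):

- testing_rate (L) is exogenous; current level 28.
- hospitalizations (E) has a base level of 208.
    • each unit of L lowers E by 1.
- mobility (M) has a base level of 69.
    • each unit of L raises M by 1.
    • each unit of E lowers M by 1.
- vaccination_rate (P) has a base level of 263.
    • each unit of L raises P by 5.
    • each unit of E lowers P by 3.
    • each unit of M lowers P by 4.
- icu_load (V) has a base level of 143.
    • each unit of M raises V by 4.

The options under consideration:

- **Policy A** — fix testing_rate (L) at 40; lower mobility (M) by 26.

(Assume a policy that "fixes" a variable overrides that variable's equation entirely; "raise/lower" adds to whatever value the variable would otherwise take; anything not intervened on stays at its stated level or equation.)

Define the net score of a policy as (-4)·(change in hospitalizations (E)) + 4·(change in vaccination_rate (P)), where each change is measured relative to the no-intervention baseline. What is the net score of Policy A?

464

Baseline:
  L = 28
  E = 208 − 28 = 180
  M = 69 + 28 − 180 = -83
  P = 263 + 5·28 − 3·180 − 4·(-83) = 195
Policy A (L := 40, M − 26):
  L = 40
  E = 208 − 40 = 168
  M = 69 + 40 − 168 (−26 from intervention) = -85
  P = 263 + 5·40 − 3·168 − 4·(-85) = 299
ΔE = 168 − 180 = -12; ΔP = 299 − 195 = 104
Score = (-4)·(-12) + 4·104 = 464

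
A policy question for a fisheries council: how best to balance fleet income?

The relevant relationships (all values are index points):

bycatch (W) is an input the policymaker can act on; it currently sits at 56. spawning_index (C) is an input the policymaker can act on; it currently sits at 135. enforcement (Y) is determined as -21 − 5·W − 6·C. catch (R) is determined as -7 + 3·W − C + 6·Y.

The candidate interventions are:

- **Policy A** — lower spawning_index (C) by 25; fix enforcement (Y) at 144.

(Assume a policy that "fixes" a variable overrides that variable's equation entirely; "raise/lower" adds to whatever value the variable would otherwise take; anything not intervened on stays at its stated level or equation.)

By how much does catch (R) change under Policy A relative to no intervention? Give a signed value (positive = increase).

Baseline:
  W = 56
  C = 135
  Y = -21 − 5·56 − 6·135 = -1111
  R = -7 + 3·56 − 135 + 6·(-1111) = -6640
Policy A (C − 25, Y := 144):
  W = 56
  C = 135 − 25 = 110
  Y = 144
  R = -7 + 3·56 − 110 + 6·144 = 915
Change in R: 915 − (-6640) = 7555

7555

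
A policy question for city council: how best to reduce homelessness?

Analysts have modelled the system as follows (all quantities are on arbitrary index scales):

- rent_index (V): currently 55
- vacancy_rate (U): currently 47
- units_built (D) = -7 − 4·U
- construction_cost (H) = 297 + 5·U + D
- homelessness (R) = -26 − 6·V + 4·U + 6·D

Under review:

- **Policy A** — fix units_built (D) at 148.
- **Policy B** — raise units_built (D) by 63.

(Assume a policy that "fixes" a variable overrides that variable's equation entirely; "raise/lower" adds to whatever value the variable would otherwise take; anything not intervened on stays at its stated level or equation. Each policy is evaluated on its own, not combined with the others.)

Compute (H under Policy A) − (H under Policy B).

Policy A (D := 148):
  U = 47
  D = 148
  H = 297 + 5·47 + 148 = 680
Policy B (D + 63):
  U = 47
  D = -7 − 4·47 (+63 from intervention) = -132
  H = 297 + 5·47 + (-132) = 400
H: 680 − 400 = 280

280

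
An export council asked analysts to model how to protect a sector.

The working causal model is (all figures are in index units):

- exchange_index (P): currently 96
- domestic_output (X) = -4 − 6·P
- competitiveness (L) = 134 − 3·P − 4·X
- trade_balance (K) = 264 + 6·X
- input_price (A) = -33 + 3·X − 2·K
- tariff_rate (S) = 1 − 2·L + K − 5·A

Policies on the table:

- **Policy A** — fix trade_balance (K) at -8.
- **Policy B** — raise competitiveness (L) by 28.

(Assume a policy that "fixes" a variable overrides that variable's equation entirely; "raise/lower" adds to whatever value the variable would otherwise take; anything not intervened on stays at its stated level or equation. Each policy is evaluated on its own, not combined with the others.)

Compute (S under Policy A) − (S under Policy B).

Policy A (K := -8):
  P = 96
  X = -4 − 6·96 = -580
  L = 134 − 3·96 − 4·(-580) = 2166
  K = -8
  A = -33 + 3·(-580) − 2·(-8) = -1757
  S = 1 − 2·2166 + (-8) − 5·(-1757) = 4446
Policy B (L + 28):
  P = 96
  X = -4 − 6·96 = -580
  L = 134 − 3·96 − 4·(-580) (+28 from intervention) = 2194
  K = 264 + 6·(-580) = -3216
  A = -33 + 3·(-580) − 2·(-3216) = 4659
  S = 1 − 2·2194 + (-3216) − 5·4659 = -30898
S: 4446 − (-30898) = 35344

35344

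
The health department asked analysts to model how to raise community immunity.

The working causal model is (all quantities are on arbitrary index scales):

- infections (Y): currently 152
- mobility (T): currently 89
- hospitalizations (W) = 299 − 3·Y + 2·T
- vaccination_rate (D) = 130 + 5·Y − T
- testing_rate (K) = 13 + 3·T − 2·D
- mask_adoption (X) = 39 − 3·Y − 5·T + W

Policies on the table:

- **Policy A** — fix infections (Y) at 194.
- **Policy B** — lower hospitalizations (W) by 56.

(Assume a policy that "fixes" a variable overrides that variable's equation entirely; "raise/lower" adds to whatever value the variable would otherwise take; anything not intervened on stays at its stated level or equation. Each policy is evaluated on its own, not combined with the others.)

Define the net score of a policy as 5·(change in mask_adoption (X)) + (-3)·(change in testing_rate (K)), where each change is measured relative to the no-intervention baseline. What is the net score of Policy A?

0

Baseline:
  Y = 152
  T = 89
  W = 299 − 3·152 + 2·89 = 21
  D = 130 + 5·152 − 89 = 801
  K = 13 + 3·89 − 2·801 = -1322
  X = 39 − 3·152 − 5·89 + 21 = -841
Policy A (Y := 194):
  Y = 194
  T = 89
  W = 299 − 3·194 + 2·89 = -105
  D = 130 + 5·194 − 89 = 1011
  K = 13 + 3·89 − 2·1011 = -1742
  X = 39 − 3·194 − 5·89 + (-105) = -1093
ΔX = -1093 − (-841) = -252; ΔK = -1742 − (-1322) = -420
Score = 5·(-252) + (-3)·(-420) = 0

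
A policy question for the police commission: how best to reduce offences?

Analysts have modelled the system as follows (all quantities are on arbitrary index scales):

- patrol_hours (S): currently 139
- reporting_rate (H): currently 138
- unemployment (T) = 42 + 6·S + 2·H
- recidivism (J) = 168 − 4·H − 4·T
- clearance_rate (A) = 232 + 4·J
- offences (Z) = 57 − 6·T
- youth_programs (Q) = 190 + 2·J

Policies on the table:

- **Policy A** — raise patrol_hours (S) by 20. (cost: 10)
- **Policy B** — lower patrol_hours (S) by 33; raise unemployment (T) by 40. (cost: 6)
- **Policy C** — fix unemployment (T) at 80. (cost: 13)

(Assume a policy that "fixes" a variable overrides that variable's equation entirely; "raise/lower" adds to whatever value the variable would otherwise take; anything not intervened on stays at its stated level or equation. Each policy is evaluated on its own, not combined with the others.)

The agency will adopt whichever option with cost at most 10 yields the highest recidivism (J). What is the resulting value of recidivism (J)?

Policy A (S + 20):
  S = 139 + 20 = 159
  H = 138
  T = 42 + 6·159 + 2·138 = 1272
  J = 168 − 4·138 − 4·1272 = -5472
Policy B (S − 33, T + 40):
  S = 139 − 33 = 106
  H = 138
  T = 42 + 6·106 + 2·138 (+40 from intervention) = 994
  J = 168 − 4·138 − 4·994 = -4360
Comparing — Policy A: J=-5472, Policy B: J=-4360. Highest is -4360 (Policy B).

-4360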